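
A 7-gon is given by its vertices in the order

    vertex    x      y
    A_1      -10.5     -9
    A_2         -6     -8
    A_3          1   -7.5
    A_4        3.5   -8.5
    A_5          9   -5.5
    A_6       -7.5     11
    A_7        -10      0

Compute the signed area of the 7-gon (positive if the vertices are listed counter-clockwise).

Σ = (30) + (53) + (17.75) + (57.25) + (57.75) + (110) + (90) = 415.75
Signed area = Σ/2 = 207.875 (positive ⇒ counter-clockwise traversal).

207.875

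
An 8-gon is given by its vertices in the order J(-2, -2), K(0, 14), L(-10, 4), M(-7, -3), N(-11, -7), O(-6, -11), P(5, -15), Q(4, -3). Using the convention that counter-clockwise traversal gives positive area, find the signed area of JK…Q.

220.5

J→K: (-2)(14) − (0)(-2) = -28
K→L: (0)(4) − (-10)(14) = 140
L→M: (-10)(-3) − (-7)(4) = 58
M→N: (-7)(-7) − (-11)(-3) = 16
N→O: (-11)(-11) − (-6)(-7) = 79
O→P: (-6)(-15) − (5)(-11) = 145
P→Q: (5)(-3) − (4)(-15) = 45
Q→J: (4)(-2) − (-2)(-3) = -14
Σ = 441
Signed area = Σ/2 = 220.5 (positive ⇒ counter-clockwise traversal).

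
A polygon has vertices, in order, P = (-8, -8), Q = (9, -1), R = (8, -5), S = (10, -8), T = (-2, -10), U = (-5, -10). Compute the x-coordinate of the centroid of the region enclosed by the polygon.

Apply Gauss's area formula. First the cross-terms c_i = x_i·y_{i+1} − x_{i+1}·y_i:
  80, -37, -14, -116, -30, -40  ⇒  2A = -157, A = -78.5.
Then Σ (x_i + x_{i+1})·c_i = -999, so x̄ = -999 / (6·(-78.5)) = 333/157.

333/157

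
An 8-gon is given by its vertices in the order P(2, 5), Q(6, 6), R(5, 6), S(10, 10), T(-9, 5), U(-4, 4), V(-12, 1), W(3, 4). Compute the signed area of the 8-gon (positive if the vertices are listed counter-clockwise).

51

P→Q: (2)(6) − (6)(5) = -18
Q→R: (6)(6) − (5)(6) = 6
R→S: (5)(10) − (10)(6) = -10
S→T: (10)(5) − (-9)(10) = 140
T→U: (-9)(4) − (-4)(5) = -16
U→V: (-4)(1) − (-12)(4) = 44
V→W: (-12)(4) − (3)(1) = -51
W→P: (3)(5) − (2)(4) = 7
Σ = 102
Signed area = Σ/2 = 51 (positive ⇒ counter-clockwise traversal).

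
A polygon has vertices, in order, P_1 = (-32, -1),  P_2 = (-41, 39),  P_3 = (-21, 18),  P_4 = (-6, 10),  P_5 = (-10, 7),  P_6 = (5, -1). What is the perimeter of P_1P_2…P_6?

|P_1P_2| = √((-9)² + (40)²) = √1681 = 41
|P_2P_3| = √((20)² + (-21)²) = √841 = 29
|P_3P_4| = √((15)² + (-8)²) = √289 = 17
|P_4P_5| = √((-4)² + (-3)²) = √25 = 5
|P_5P_6| = √((15)² + (-8)²) = √289 = 17
|P_6P_1| = √((-37)² + (0)²) = √1369 = 37
Perimeter = 41 + 29 + 17 + 5 + 17 + 37 = 146.

146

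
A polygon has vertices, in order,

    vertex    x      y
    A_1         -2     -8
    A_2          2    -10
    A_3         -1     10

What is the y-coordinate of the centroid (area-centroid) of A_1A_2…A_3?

-8/3

Apply Gauss's area formula. First the cross-terms c_i = x_i·y_{i+1} − x_{i+1}·y_i:
  36, 10, 28  ⇒  2A = 74, A = 37.
Then Σ (y_i + y_{i+1})·c_i = -592, so ȳ = -592 / (6·37) = -8/3.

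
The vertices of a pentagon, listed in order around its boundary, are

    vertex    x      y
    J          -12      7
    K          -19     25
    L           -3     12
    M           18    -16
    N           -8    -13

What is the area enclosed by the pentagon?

531

Apply the surveyor's formula: 2A = Σ (x_i·y_{i+1} − x_{i+1}·y_i), indices taken mod 5.
Σ = (-167) + (-153) + (-168) + (-362) + (-212) = -1062
Area = |Σ|/2 = 531.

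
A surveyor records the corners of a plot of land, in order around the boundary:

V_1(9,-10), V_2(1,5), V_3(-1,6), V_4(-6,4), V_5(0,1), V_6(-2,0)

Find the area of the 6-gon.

Apply Gauss's area formula: 2A = Σ (x_i·y_{i+1} − x_{i+1}·y_i), indices taken mod 6.
Σ = (55) + (11) + (32) + (-6) + (2) + (20) = 114
Area = |Σ|/2 = 57.

57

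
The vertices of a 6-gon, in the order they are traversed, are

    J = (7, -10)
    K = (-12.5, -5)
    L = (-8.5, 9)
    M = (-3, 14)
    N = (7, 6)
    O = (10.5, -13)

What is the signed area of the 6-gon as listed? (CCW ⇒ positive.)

Apply the shoelace formula: 2A = Σ (x_i·y_{i+1} − x_{i+1}·y_i), indices taken mod 6.
Σ = (-160) + (-155) + (-92) + (-116) + (-154) + (-14) = -691
Signed area = Σ/2 = -345.5 (negative ⇒ clockwise traversal).

-345.5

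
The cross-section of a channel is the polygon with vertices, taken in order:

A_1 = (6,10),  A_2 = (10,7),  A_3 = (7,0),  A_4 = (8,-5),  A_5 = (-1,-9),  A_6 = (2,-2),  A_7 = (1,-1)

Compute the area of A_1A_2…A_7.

Apply Gauss's area formula: 2A = Σ (x_i·y_{i+1} − x_{i+1}·y_i), indices taken mod 7.
Cross-terms: -58, -49, -35, -77, 20, 0, 16  ⇒  Σ = -183
Area = |Σ|/2 = 91.5.

91.5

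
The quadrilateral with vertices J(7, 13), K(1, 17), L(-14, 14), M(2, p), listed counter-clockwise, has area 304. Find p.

-12

Write out the shoelace sum; only the two edges meeting at M involve p:
2·Area = [((-14)·p − 2·14) + (2·13 − 7·p)] + 358
       = -21·p + 356 = 608
⇒ p = -12.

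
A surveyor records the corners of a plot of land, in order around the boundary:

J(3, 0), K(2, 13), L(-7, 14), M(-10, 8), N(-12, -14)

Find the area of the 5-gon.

Apply the surveyor's formula: 2A = Σ (x_i·y_{i+1} − x_{i+1}·y_i), indices taken mod 5.
J→K: (3)(13) − (2)(0) = 39
K→L: (2)(14) − (-7)(13) = 119
L→M: (-7)(8) − (-10)(14) = 84
M→N: (-10)(-14) − (-12)(8) = 236
N→J: (-12)(0) − (3)(-14) = 42
Σ = 520
Area = |Σ|/2 = 260.

260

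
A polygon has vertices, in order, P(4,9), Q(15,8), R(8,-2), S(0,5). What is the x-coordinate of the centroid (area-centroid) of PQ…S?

Apply the shoelace (surveyor's) formula. First the cross-terms c_i = x_i·y_{i+1} − x_{i+1}·y_i:
  -103, -94, 40, -20  ⇒  2A = -177, A = -88.5.
Then Σ (x_i + x_{i+1})·c_i = -3879, so x̄ = -3879 / (6·(-88.5)) = 431/59.

431/59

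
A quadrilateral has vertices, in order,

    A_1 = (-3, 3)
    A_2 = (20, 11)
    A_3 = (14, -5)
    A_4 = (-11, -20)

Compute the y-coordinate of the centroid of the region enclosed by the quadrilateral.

Apply the shoelace (surveyor's) formula. First the cross-terms c_i = x_i·y_{i+1} − x_{i+1}·y_i:
  -93, -254, -335, -93  ⇒  2A = -775, A = -387.5.
Then Σ (y_i + y_{i+1})·c_i = 7130, so ȳ = 7130 / (6·(-387.5)) = -46/15.

-46/15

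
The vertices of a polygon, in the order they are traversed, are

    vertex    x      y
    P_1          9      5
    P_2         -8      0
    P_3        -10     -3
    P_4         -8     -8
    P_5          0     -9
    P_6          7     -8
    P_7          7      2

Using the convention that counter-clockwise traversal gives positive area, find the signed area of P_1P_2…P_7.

Σ = (40) + (24) + (56) + (72) + (63) + (70) + (17) = 342
Signed area = Σ/2 = 171 (positive ⇒ counter-clockwise traversal).

171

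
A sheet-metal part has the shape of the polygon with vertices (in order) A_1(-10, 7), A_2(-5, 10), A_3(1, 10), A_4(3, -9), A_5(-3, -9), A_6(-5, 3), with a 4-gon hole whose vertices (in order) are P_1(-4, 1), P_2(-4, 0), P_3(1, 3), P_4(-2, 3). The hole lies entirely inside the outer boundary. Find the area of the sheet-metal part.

Outer boundary:
Cross-terms: -65, -60, -39, -54, -54, -5  ⇒  Σ = -277
Area = |Σ|/2 = 138.5.
Hole:
Apply the shoelace (surveyor's) formula: 2A = Σ (x_i·y_{i+1} − x_{i+1}·y_i), indices taken mod 4.
Σ = (4) + (-12) + (9) + (10) = 11
Area = |Σ|/2 = 5.5.
Net area = 138.5 − 5.5 = 133.

133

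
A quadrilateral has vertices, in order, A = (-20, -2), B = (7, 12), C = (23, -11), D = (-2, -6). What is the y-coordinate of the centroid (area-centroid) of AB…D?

-23/57

Apply the shoelace (surveyor's) formula. First the cross-terms c_i = x_i·y_{i+1} − x_{i+1}·y_i:
  -226, -353, -160, -116  ⇒  2A = -855, A = -427.5.
Then Σ (y_i + y_{i+1})·c_i = 1035, so ȳ = 1035 / (6·(-427.5)) = -23/57.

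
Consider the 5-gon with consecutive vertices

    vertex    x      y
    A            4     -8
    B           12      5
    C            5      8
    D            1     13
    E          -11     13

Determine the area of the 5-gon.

Apply the shoelace (surveyor's) formula: 2A = Σ (x_i·y_{i+1} − x_{i+1}·y_i), indices taken mod 5.
Σ = (116) + (71) + (57) + (156) + (36) = 436
Area = |Σ|/2 = 218.

218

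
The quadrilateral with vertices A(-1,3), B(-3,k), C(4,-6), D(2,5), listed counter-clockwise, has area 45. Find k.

The doubled signed area Σ (x_i y_{i+1} − x_{i+1} y_i) is linear in k.
With k=0 it equals 70; the coefficient of k is -5 (from the two edges through B).
So -5·k + 70 = 2·45 = 90 ⇒ k = -4.

-4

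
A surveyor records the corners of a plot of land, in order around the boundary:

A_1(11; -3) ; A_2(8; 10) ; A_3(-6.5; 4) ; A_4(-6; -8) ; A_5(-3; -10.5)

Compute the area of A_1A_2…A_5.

235.25

Apply Gauss's area formula: 2A = Σ (x_i·y_{i+1} − x_{i+1}·y_i), indices taken mod 5.
Σ = (134) + (97) + (76) + (39) + (124.5) = 470.5
Area = |Σ|/2 = 235.25.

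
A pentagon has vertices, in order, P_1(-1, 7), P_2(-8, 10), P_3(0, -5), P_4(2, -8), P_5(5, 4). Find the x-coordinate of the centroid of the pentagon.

Apply the shoelace (surveyor's) formula. First the cross-terms c_i = x_i·y_{i+1} − x_{i+1}·y_i:
  46, 40, 10, 48, 39  ⇒  2A = 183, A = 91.5.
Then Σ (x_i + x_{i+1})·c_i = -222, so x̄ = -222 / (6·91.5) = -74/183.

-74/183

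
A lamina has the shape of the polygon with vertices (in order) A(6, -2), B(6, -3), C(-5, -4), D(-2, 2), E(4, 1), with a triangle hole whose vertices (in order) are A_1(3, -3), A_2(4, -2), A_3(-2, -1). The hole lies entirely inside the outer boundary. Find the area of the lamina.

Outer boundary:
Apply Gauss's area formula: 2A = Σ (x_i·y_{i+1} − x_{i+1}·y_i), indices taken mod 5.
Cross-terms: -6, -39, -18, -10, -14  ⇒  Σ = -87
Area = |Σ|/2 = 43.5.
Hole:
Apply the shoelace (surveyor's) formula: 2A = Σ (x_i·y_{i+1} − x_{i+1}·y_i), indices taken mod 3.
Σ = (6) + (-8) + (9) = 7
Area = |Σ|/2 = 3.5.
Net area = 43.5 − 3.5 = 40.

40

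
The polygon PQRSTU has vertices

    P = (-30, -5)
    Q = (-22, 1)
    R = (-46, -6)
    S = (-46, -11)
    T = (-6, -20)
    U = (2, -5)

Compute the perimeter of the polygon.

130

|PQ| = √((8)² + (6)²) = √100 = 10
|QR| = √((-24)² + (-7)²) = √625 = 25
|RS| = √((0)² + (-5)²) = √25 = 5
|ST| = √((40)² + (-9)²) = √1681 = 41
|TU| = √((8)² + (15)²) = √289 = 17
|UP| = √((-32)² + (0)²) = √1024 = 32
Perimeter = 10 + 25 + 5 + 41 + 17 + 32 = 130.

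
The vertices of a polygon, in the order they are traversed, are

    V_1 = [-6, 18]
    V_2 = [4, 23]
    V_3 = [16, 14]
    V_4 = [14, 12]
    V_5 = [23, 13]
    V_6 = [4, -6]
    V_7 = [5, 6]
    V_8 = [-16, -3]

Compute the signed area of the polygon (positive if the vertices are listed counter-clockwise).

V_1→V_2: (-6)(23) − (4)(18) = -210
V_2→V_3: (4)(14) − (16)(23) = -312
V_3→V_4: (16)(12) − (14)(14) = -4
V_4→V_5: (14)(13) − (23)(12) = -94
V_5→V_6: (23)(-6) − (4)(13) = -190
V_6→V_7: (4)(6) − (5)(-6) = 54
V_7→V_8: (5)(-3) − (-16)(6) = 81
V_8→V_1: (-16)(18) − (-6)(-3) = -306
Σ = -981
Signed area = Σ/2 = -490.5 (negative ⇒ clockwise traversal).

-490.5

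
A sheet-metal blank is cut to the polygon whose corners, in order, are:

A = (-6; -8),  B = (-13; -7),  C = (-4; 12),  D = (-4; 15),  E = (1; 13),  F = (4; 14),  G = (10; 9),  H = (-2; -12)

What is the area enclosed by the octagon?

312.5

Cross-terms: -62, -184, -12, -67, -38, -104, -102, -56  ⇒  Σ = -625
Area = |Σ|/2 = 312.5.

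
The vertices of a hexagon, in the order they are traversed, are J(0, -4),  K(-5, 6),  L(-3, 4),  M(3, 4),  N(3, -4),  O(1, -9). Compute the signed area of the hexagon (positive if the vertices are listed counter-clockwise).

-48.5

Σ = (-20) + (-2) + (-24) + (-24) + (-23) + (-4) = -97
Signed area = Σ/2 = -48.5 (negative ⇒ clockwise traversal).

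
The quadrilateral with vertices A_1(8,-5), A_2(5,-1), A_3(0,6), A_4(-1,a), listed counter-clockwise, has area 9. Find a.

The doubled signed area Σ (x_i y_{i+1} − x_{i+1} y_i) is linear in a.
With a=0 it equals 58; the coefficient of a is -8 (from the two edges through A_4).
So -8·a + 58 = 2·9 = 18 ⇒ a = 5.

5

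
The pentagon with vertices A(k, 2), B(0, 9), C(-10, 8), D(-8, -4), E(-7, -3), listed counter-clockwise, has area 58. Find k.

Write out the shoelace sum; only the two edges meeting at A involve k:
2·Area = [((-7)·2 − k·(-3)) + (k·9 − 0·2)] + 190
       = 12·k + 176 = 116
⇒ k = -5.

-5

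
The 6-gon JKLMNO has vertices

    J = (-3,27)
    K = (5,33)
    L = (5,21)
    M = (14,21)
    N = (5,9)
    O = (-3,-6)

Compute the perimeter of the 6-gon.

|JK| = √((8)² + (6)²) = √100 = 10
|KL| = √((0)² + (-12)²) = √144 = 12
|LM| = √((9)² + (0)²) = √81 = 9
|MN| = √((-9)² + (-12)²) = √225 = 15
|NO| = √((-8)² + (-15)²) = √289 = 17
|OJ| = √((0)² + (33)²) = √1089 = 33
Perimeter = 10 + 12 + 9 + 15 + 17 + 33 = 96.

96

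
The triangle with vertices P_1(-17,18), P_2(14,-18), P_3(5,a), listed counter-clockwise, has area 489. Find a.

Write out the shoelace sum; only the two edges meeting at P_3 involve a:
2·Area = [(14·a − 5·(-18)) + (5·18 − (-17)·a)] + 54
       = 31·a + 234 = 978
⇒ a = 24.

24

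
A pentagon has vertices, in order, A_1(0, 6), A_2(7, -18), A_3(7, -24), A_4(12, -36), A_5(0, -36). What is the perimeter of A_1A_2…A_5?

98

|A_1A_2| = √((7)² + (-24)²) = √625 = 25
|A_2A_3| = √((0)² + (-6)²) = √36 = 6
|A_3A_4| = √((5)² + (-12)²) = √169 = 13
|A_4A_5| = √((-12)² + (0)²) = √144 = 12
|A_5A_1| = √((0)² + (42)²) = √1764 = 42
Perimeter = 25 + 6 + 13 + 12 + 42 = 98.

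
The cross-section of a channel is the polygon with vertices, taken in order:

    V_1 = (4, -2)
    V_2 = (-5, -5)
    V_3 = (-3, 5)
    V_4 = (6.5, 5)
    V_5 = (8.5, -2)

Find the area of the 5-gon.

Σ = (-30) + (-40) + (-47.5) + (-55.5) + (-9) = -182
Area = |Σ|/2 = 91.

91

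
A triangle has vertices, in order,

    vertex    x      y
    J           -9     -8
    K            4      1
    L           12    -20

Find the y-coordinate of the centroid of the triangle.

Apply the surveyor's formula. First the cross-terms c_i = x_i·y_{i+1} − x_{i+1}·y_i:
  23, -92, -276  ⇒  2A = -345, A = -172.5.
Then Σ (y_i + y_{i+1})·c_i = 9315, so ȳ = 9315 / (6·(-172.5)) = -9.

-9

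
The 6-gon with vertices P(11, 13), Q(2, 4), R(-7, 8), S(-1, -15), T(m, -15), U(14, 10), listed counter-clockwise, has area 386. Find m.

Write out the shoelace sum; only the two edges meeting at T involve m:
2·Area = [((-1)·(-15) − m·(-15)) + (m·10 − 14·(-15))] + 247
       = 25·m + 472 = 772
⇒ m = 12.

12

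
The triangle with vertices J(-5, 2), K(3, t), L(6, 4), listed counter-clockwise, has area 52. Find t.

-6

Write out the shoelace sum; only the two edges meeting at K involve t:
2·Area = [((-5)·t − 3·2) + (3·4 − 6·t)] + 32
       = -11·t + 38 = 104
⇒ t = -6.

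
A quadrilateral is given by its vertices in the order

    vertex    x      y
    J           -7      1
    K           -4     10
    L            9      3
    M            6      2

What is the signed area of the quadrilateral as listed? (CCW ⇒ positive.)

-74

Σ = (-66) + (-102) + (0) + (20) = -148
Signed area = Σ/2 = -74 (negative ⇒ clockwise traversal).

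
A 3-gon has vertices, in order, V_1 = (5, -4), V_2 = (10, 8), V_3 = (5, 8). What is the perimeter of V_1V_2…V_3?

|V_1V_2| = √((5)² + (12)²) = √169 = 13
|V_2V_3| = √((-5)² + (0)²) = √25 = 5
|V_3V_1| = √((0)² + (-12)²) = √144 = 12
Perimeter = 13 + 5 + 12 = 30.

30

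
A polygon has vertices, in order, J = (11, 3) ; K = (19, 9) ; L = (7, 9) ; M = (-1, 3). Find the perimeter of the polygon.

44

|JK| = √((8)² + (6)²) = √100 = 10
|KL| = √((-12)² + (0)²) = √144 = 12
|LM| = √((-8)² + (-6)²) = √100 = 10
|MJ| = √((12)² + (0)²) = √144 = 12
Perimeter = 10 + 12 + 10 + 12 = 44.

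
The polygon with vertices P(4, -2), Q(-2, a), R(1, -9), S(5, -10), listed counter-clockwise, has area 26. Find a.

Write out the shoelace sum; only the two edges meeting at Q involve a:
2·Area = [(4·a − (-2)·(-2)) + ((-2)·(-9) − 1·a)] + 65
       = 3·a + 79 = 52
⇒ a = -9.

-9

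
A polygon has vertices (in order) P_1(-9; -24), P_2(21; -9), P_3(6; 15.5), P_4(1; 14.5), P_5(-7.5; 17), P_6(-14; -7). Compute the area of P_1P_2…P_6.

P_1→P_2: (-9)(-9) − (21)(-24) = 585
P_2→P_3: (21)(15.5) − (6)(-9) = 379.5
P_3→P_4: (6)(14.5) − (1)(15.5) = 71.5
P_4→P_5: (1)(17) − (-7.5)(14.5) = 125.75
P_5→P_6: (-7.5)(-7) − (-14)(17) = 290.5
P_6→P_1: (-14)(-24) − (-9)(-7) = 273
Σ = 1725.25
Area = |Σ|/2 = 862.625.

862.625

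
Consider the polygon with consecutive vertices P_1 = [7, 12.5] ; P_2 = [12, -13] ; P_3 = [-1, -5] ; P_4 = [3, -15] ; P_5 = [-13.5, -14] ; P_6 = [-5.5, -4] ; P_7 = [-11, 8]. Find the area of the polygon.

Σ = (-241) + (-73) + (30) + (-244.5) + (-23) + (-88) + (-193.5) = -833
Area = |Σ|/2 = 416.5.

416.5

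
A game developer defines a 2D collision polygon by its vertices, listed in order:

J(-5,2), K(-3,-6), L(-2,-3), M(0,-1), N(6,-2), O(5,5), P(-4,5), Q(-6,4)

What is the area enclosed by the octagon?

74

Apply the shoelace formula: 2A = Σ (x_i·y_{i+1} − x_{i+1}·y_i), indices taken mod 8.
Cross-terms: 36, -3, 2, 6, 40, 45, 14, 8  ⇒  Σ = 148
Area = |Σ|/2 = 74.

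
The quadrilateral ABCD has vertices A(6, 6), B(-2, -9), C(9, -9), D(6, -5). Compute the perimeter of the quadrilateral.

44

|AB| = √((-8)² + (-15)²) = √289 = 17
|BC| = √((11)² + (0)²) = √121 = 11
|CD| = √((-3)² + (4)²) = √25 = 5
|DA| = √((0)² + (11)²) = √121 = 11
Perimeter = 17 + 11 + 5 + 11 = 44.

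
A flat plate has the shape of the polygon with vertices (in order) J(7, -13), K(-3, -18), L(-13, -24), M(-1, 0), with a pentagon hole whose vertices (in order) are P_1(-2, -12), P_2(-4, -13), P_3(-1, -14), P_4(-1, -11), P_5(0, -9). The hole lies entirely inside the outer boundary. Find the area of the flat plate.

164.5

Outer boundary:
Apply the surveyor's formula: 2A = Σ (x_i·y_{i+1} − x_{i+1}·y_i), indices taken mod 4.
Σ = (-165) + (-162) + (-24) + (13) = -338
Area = |Σ|/2 = 169.
Hole:
Apply the shoelace formula: 2A = Σ (x_i·y_{i+1} − x_{i+1}·y_i), indices taken mod 5.
Cross-terms: -22, 43, -3, 9, -18  ⇒  Σ = 9
Area = |Σ|/2 = 4.5.
Net area = 169 − 4.5 = 164.5.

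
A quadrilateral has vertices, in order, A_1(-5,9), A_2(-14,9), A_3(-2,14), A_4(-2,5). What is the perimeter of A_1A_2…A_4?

|A_1A_2| = √((-9)² + (0)²) = √81 = 9
|A_2A_3| = √((12)² + (5)²) = √169 = 13
|A_3A_4| = √((0)² + (-9)²) = √81 = 9
|A_4A_1| = √((-3)² + (4)²) = √25 = 5
Perimeter = 9 + 13 + 9 + 5 = 36.

36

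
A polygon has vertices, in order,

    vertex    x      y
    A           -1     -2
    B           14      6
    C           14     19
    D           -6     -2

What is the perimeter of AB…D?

64

|AB| = √((15)² + (8)²) = √289 = 17
|BC| = √((0)² + (13)²) = √169 = 13
|CD| = √((-20)² + (-21)²) = √841 = 29
|DA| = √((5)² + (0)²) = √25 = 5
Perimeter = 17 + 13 + 29 + 5 = 64.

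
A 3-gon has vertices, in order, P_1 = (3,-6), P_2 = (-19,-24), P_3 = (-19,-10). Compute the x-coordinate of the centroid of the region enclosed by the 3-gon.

Apply the shoelace formula. First the cross-terms c_i = x_i·y_{i+1} − x_{i+1}·y_i:
  -186, -266, 144  ⇒  2A = -308, A = -154.
Then Σ (x_i + x_{i+1})·c_i = 10780, so x̄ = 10780 / (6·(-154)) = -35/3.

-35/3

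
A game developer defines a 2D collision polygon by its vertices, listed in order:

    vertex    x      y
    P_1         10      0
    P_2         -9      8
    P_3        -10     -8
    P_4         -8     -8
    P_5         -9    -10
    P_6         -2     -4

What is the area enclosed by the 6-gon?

156

Apply Gauss's area formula: 2A = Σ (x_i·y_{i+1} − x_{i+1}·y_i), indices taken mod 6.
Cross-terms: 80, 152, 16, 8, 16, 40  ⇒  Σ = 312
Area = |Σ|/2 = 156.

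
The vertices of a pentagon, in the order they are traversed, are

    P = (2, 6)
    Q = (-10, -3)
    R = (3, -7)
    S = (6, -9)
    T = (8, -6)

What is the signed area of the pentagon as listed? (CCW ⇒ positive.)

Apply the shoelace formula: 2A = Σ (x_i·y_{i+1} − x_{i+1}·y_i), indices taken mod 5.
Cross-terms: 54, 79, 15, 36, 60  ⇒  Σ = 244
Signed area = Σ/2 = 122 (positive ⇒ counter-clockwise traversal).

122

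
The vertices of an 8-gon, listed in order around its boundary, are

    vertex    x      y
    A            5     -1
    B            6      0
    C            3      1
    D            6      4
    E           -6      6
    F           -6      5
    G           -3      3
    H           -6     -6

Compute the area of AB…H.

76.5

Apply the surveyor's formula: 2A = Σ (x_i·y_{i+1} − x_{i+1}·y_i), indices taken mod 8.
Σ = (6) + (6) + (6) + (60) + (6) + (-3) + (36) + (36) = 153
Area = |Σ|/2 = 76.5.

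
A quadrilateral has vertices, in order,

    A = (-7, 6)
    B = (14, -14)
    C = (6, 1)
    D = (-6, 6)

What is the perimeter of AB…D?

|AB| = √((21)² + (-20)²) = √841 = 29
|BC| = √((-8)² + (15)²) = √289 = 17
|CD| = √((-12)² + (5)²) = √169 = 13
|DA| = √((-1)² + (0)²) = √1 = 1
Perimeter = 29 + 17 + 13 + 1 = 60.

60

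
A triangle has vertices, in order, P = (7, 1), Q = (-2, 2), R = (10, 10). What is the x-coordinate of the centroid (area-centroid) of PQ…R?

Apply the shoelace (surveyor's) formula. First the cross-terms c_i = x_i·y_{i+1} − x_{i+1}·y_i:
  16, -40, -60  ⇒  2A = -84, A = -42.
Then Σ (x_i + x_{i+1})·c_i = -1260, so x̄ = -1260 / (6·(-42)) = 5.

5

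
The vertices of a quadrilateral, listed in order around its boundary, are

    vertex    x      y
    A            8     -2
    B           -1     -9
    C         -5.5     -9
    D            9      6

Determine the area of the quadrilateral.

Apply the shoelace formula: 2A = Σ (x_i·y_{i+1} − x_{i+1}·y_i), indices taken mod 4.
A→B: (8)(-9) − (-1)(-2) = -74
B→C: (-1)(-9) − (-5.5)(-9) = -40.5
C→D: (-5.5)(6) − (9)(-9) = 48
D→A: (9)(-2) − (8)(6) = -66
Σ = -132.5
Area = |Σ|/2 = 66.25.

66.25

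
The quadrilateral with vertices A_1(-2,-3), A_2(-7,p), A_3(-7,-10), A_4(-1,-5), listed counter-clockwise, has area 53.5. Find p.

The doubled signed area Σ (x_i y_{i+1} − x_{i+1} y_i) is linear in p.
With p=0 it equals 67; the coefficient of p is 5 (from the two edges through A_2).
So 5·p + 67 = 2·53.5 = 107 ⇒ p = 8.

8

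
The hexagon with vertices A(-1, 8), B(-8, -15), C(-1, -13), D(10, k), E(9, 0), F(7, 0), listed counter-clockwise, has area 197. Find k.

The doubled signed area Σ (x_i y_{i+1} − x_{i+1} y_i) is linear in k.
With k=0 it equals 354; the coefficient of k is -10 (from the two edges through D).
So -10·k + 354 = 2·197 = 394 ⇒ k = -4.

-4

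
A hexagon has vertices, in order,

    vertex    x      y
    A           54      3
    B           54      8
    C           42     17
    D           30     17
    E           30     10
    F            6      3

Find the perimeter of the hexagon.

112

|AB| = √((0)² + (5)²) = √25 = 5
|BC| = √((-12)² + (9)²) = √225 = 15
|CD| = √((-12)² + (0)²) = √144 = 12
|DE| = √((0)² + (-7)²) = √49 = 7
|EF| = √((-24)² + (-7)²) = √625 = 25
|FA| = √((48)² + (0)²) = √2304 = 48
Perimeter = 5 + 15 + 12 + 7 + 25 + 48 = 112.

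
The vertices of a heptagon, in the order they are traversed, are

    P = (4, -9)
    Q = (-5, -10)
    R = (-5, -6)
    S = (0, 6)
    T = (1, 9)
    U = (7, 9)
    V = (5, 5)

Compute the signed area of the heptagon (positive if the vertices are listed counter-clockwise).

Cross-terms: -85, -20, -30, -6, -54, -10, -65  ⇒  Σ = -270
Signed area = Σ/2 = -135 (negative ⇒ clockwise traversal).

-135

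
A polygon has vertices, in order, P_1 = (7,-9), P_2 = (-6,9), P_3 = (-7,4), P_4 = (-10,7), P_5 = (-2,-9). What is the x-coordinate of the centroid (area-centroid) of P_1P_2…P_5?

-99/56

Apply the shoelace formula. First the cross-terms c_i = x_i·y_{i+1} − x_{i+1}·y_i:
  9, 39, -9, 104, 81  ⇒  2A = 224, A = 112.
Then Σ (x_i + x_{i+1})·c_i = -1188, so x̄ = -1188 / (6·112) = -99/56.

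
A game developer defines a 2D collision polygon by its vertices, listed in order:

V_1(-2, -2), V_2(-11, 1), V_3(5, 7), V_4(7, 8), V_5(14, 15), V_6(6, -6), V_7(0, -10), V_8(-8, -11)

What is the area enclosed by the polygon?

221

V_1→V_2: (-2)(1) − (-11)(-2) = -24
V_2→V_3: (-11)(7) − (5)(1) = -82
V_3→V_4: (5)(8) − (7)(7) = -9
V_4→V_5: (7)(15) − (14)(8) = -7
V_5→V_6: (14)(-6) − (6)(15) = -174
V_6→V_7: (6)(-10) − (0)(-6) = -60
V_7→V_8: (0)(-11) − (-8)(-10) = -80
V_8→V_1: (-8)(-2) − (-2)(-11) = -6
Σ = -442
Area = |Σ|/2 = 221.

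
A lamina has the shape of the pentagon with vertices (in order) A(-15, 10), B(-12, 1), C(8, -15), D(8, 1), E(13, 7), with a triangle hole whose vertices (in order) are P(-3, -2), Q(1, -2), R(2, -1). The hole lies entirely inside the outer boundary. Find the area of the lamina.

Outer boundary:
Apply the surveyor's formula: 2A = Σ (x_i·y_{i+1} − x_{i+1}·y_i), indices taken mod 5.
Cross-terms: 105, 172, 128, 43, 235  ⇒  Σ = 683
Area = |Σ|/2 = 341.5.
Hole:
P→Q: (-3)(-2) − (1)(-2) = 8
Q→R: (1)(-1) − (2)(-2) = 3
R→P: (2)(-2) − (-3)(-1) = -7
Σ = 4
Area = |Σ|/2 = 2.
Net area = 341.5 − 2 = 339.5.

339.5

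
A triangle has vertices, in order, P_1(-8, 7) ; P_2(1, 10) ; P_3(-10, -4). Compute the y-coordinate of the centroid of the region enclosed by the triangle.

13/3

Apply the surveyor's formula. First the cross-terms c_i = x_i·y_{i+1} − x_{i+1}·y_i:
  -87, 96, -102  ⇒  2A = -93, A = -46.5.
Then Σ (y_i + y_{i+1})·c_i = -1209, so ȳ = -1209 / (6·(-46.5)) = 13/3.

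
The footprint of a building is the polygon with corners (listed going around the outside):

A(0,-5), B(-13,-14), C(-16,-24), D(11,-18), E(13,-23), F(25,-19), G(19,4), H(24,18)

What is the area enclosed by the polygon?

Apply the shoelace (surveyor's) formula: 2A = Σ (x_i·y_{i+1} − x_{i+1}·y_i), indices taken mod 8.
Cross-terms: -65, 88, 552, -19, 328, 461, 246, -120  ⇒  Σ = 1471
Area = |Σ|/2 = 735.5.

735.5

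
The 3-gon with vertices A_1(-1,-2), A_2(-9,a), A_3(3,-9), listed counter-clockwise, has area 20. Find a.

2

Write out the shoelace sum; only the two edges meeting at A_2 involve a:
2·Area = [((-1)·a − (-9)·(-2)) + ((-9)·(-9) − 3·a)] + -15
       = -4·a + 48 = 40
⇒ a = 2.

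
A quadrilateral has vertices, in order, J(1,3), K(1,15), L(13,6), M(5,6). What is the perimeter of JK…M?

40

|JK| = √((0)² + (12)²) = √144 = 12
|KL| = √((12)² + (-9)²) = √225 = 15
|LM| = √((-8)² + (0)²) = √64 = 8
|MJ| = √((-4)² + (-3)²) = √25 = 5
Perimeter = 12 + 15 + 8 + 5 = 40.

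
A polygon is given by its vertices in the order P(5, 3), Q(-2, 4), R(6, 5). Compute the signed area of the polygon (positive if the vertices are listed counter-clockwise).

-7.5

Apply the shoelace formula: 2A = Σ (x_i·y_{i+1} − x_{i+1}·y_i), indices taken mod 3.
Σ = (26) + (-34) + (-7) = -15
Signed area = Σ/2 = -7.5 (negative ⇒ clockwise traversal).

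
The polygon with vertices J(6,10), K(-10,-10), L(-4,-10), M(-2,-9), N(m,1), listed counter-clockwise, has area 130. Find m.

8

Write out the shoelace sum; only the two edges meeting at N involve m:
2·Area = [((-2)·1 − m·(-9)) + (m·10 − 6·1)] + 116
       = 19·m + 108 = 260
⇒ m = 8.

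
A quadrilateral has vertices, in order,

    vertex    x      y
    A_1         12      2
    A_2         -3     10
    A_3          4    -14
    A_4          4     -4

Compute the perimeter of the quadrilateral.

62

|A_1A_2| = √((-15)² + (8)²) = √289 = 17
|A_2A_3| = √((7)² + (-24)²) = √625 = 25
|A_3A_4| = √((0)² + (10)²) = √100 = 10
|A_4A_1| = √((8)² + (6)²) = √100 = 10
Perimeter = 17 + 25 + 10 + 10 = 62.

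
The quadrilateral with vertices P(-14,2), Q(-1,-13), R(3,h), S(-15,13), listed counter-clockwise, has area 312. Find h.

15

The doubled signed area Σ (x_i y_{i+1} − x_{i+1} y_i) is linear in h.
With h=0 it equals 414; the coefficient of h is 14 (from the two edges through R).
So 14·h + 414 = 2·312 = 624 ⇒ h = 15.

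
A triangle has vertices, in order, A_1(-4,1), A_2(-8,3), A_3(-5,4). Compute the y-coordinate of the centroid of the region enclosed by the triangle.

Apply the shoelace formula. First the cross-terms c_i = x_i·y_{i+1} − x_{i+1}·y_i:
  -4, -17, 11  ⇒  2A = -10, A = -5.
Then Σ (y_i + y_{i+1})·c_i = -80, so ȳ = -80 / (6·(-5)) = 8/3.

8/3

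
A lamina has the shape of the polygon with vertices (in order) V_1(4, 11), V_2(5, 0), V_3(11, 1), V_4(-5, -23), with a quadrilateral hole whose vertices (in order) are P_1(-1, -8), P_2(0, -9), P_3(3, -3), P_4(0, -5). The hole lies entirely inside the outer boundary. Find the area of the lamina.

Outer boundary:
Apply the shoelace (surveyor's) formula: 2A = Σ (x_i·y_{i+1} − x_{i+1}·y_i), indices taken mod 4.
Σ = (-55) + (5) + (-248) + (37) = -261
Area = |Σ|/2 = 130.5.
Hole:
Σ = (9) + (27) + (-15) + (-5) = 16
Area = |Σ|/2 = 8.
Net area = 130.5 − 8 = 122.5.

122.5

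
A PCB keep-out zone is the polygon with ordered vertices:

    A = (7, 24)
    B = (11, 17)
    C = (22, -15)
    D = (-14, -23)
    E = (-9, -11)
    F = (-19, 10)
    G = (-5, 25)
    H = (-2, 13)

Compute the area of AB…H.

1165.5

Apply the shoelace formula: 2A = Σ (x_i·y_{i+1} − x_{i+1}·y_i), indices taken mod 8.
Σ = (-145) + (-539) + (-716) + (-53) + (-299) + (-425) + (-15) + (-139) = -2331
Area = |Σ|/2 = 1165.5.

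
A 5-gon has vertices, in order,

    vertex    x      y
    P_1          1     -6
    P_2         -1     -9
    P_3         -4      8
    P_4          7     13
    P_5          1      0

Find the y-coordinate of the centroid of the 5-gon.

1066/279

Apply Gauss's area formula. First the cross-terms c_i = x_i·y_{i+1} − x_{i+1}·y_i:
  -15, -44, -108, -13, -6  ⇒  2A = -186, A = -93.
Then Σ (y_i + y_{i+1})·c_i = -2132, so ȳ = -2132 / (6·(-93)) = 1066/279.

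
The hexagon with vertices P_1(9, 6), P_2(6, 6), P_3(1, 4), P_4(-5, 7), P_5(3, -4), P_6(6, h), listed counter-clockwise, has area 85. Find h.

-8

The doubled signed area Σ (x_i y_{i+1} − x_{i+1} y_i) is linear in h.
With h=0 it equals 122; the coefficient of h is -6 (from the two edges through P_6).
So -6·h + 122 = 2·85 = 170 ⇒ h = -8.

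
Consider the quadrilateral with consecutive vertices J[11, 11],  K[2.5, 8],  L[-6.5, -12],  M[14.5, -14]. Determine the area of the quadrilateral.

Apply Gauss's area formula: 2A = Σ (x_i·y_{i+1} − x_{i+1}·y_i), indices taken mod 4.
Σ = (60.5) + (22) + (265) + (313.5) = 661
Area = |Σ|/2 = 330.5.

330.5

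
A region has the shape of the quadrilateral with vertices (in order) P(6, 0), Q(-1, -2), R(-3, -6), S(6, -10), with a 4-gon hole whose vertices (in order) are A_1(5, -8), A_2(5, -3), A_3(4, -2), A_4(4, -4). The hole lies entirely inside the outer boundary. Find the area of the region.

Outer boundary:
Apply the shoelace formula: 2A = Σ (x_i·y_{i+1} − x_{i+1}·y_i), indices taken mod 4.
Σ = (-12) + (0) + (66) + (60) = 114
Area = |Σ|/2 = 57.
Hole:
Apply the shoelace (surveyor's) formula: 2A = Σ (x_i·y_{i+1} − x_{i+1}·y_i), indices taken mod 4.
Σ = (25) + (2) + (-8) + (-12) = 7
Area = |Σ|/2 = 3.5.
Net area = 57 − 3.5 = 53.5.

53.5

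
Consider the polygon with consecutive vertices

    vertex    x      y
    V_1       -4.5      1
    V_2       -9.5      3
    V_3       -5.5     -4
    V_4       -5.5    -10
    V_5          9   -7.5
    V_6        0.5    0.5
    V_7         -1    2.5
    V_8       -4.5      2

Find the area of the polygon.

119.25

Σ = (-4) + (54.5) + (33) + (131.25) + (8.25) + (1.75) + (9.25) + (4.5) = 238.5
Area = |Σ|/2 = 119.25.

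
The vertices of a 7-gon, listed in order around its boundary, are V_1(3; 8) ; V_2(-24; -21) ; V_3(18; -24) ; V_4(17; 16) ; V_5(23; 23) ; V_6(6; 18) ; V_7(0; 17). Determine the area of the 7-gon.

1064.5

Σ = (129) + (954) + (696) + (23) + (276) + (102) + (-51) = 2129
Area = |Σ|/2 = 1064.5.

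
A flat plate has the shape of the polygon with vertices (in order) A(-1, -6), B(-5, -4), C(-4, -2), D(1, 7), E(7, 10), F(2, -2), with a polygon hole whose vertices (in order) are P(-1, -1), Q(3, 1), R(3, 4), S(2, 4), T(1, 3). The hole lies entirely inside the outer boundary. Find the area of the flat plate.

63

Outer boundary:
Apply the shoelace (surveyor's) formula: 2A = Σ (x_i·y_{i+1} − x_{i+1}·y_i), indices taken mod 6.
A→B: (-1)(-4) − (-5)(-6) = -26
B→C: (-5)(-2) − (-4)(-4) = -6
C→D: (-4)(7) − (1)(-2) = -26
D→E: (1)(10) − (7)(7) = -39
E→F: (7)(-2) − (2)(10) = -34
F→A: (2)(-6) − (-1)(-2) = -14
Σ = -145
Area = |Σ|/2 = 72.5.
Hole:
Apply the shoelace formula: 2A = Σ (x_i·y_{i+1} − x_{i+1}·y_i), indices taken mod 5.
Σ = (2) + (9) + (4) + (2) + (2) = 19
Area = |Σ|/2 = 9.5.
Net area = 72.5 − 9.5 = 63.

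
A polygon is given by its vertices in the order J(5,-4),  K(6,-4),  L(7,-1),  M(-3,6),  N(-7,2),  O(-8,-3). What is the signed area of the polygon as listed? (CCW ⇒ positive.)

92.5

Σ = (4) + (22) + (39) + (36) + (37) + (47) = 185
Signed area = Σ/2 = 92.5 (positive ⇒ counter-clockwise traversal).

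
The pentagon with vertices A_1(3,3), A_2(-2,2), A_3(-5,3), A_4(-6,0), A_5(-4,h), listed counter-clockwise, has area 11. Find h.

0

Write out the shoelace sum; only the two edges meeting at A_5 involve h:
2·Area = [((-6)·h − (-4)·0) + ((-4)·3 − 3·h)] + 34
       = -9·h + 22 = 22
⇒ h = 0.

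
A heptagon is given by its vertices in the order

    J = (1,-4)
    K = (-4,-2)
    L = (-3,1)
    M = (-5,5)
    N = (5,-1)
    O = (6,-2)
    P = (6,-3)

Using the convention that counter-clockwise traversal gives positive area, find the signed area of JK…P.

Apply the surveyor's formula: 2A = Σ (x_i·y_{i+1} − x_{i+1}·y_i), indices taken mod 7.
Σ = (-18) + (-10) + (-10) + (-20) + (-4) + (-6) + (-21) = -89
Signed area = Σ/2 = -44.5 (negative ⇒ clockwise traversal).

-44.5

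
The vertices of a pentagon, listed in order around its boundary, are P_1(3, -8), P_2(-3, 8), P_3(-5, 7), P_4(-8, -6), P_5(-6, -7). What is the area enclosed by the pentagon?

P_1→P_2: (3)(8) − (-3)(-8) = 0
P_2→P_3: (-3)(7) − (-5)(8) = 19
P_3→P_4: (-5)(-6) − (-8)(7) = 86
P_4→P_5: (-8)(-7) − (-6)(-6) = 20
P_5→P_1: (-6)(-8) − (3)(-7) = 69
Σ = 194
Area = |Σ|/2 = 97.

97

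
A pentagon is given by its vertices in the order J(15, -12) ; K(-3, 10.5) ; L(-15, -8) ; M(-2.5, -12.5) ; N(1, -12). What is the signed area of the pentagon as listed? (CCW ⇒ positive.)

Apply the shoelace formula: 2A = Σ (x_i·y_{i+1} − x_{i+1}·y_i), indices taken mod 5.
Σ = (121.5) + (181.5) + (167.5) + (42.5) + (168) = 681
Signed area = Σ/2 = 340.5 (positive ⇒ counter-clockwise traversal).

340.5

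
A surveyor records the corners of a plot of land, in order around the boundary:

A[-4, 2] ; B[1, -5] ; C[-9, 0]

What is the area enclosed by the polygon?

Apply the shoelace (surveyor's) formula: 2A = Σ (x_i·y_{i+1} − x_{i+1}·y_i), indices taken mod 3.
A→B: (-4)(-5) − (1)(2) = 18
B→C: (1)(0) − (-9)(-5) = -45
C→A: (-9)(2) − (-4)(0) = -18
Σ = -45
Area = |Σ|/2 = 22.5.

22.5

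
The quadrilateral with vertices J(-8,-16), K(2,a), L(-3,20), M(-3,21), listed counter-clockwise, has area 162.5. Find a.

-8

The doubled signed area Σ (x_i y_{i+1} − x_{i+1} y_i) is linear in a.
With a=0 it equals 285; the coefficient of a is -5 (from the two edges through K).
So -5·a + 285 = 2·162.5 = 325 ⇒ a = -8.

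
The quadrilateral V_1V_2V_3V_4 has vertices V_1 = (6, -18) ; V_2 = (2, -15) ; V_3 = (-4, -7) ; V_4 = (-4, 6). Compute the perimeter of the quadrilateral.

|V_1V_2| = √((-4)² + (3)²) = √25 = 5
|V_2V_3| = √((-6)² + (8)²) = √100 = 10
|V_3V_4| = √((0)² + (13)²) = √169 = 13
|V_4V_1| = √((10)² + (-24)²) = √676 = 26
Perimeter = 5 + 10 + 13 + 26 = 54.

54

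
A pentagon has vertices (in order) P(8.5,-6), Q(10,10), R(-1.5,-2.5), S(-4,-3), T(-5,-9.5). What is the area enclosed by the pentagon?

Apply the shoelace formula: 2A = Σ (x_i·y_{i+1} − x_{i+1}·y_i), indices taken mod 5.
P→Q: (8.5)(10) − (10)(-6) = 145
Q→R: (10)(-2.5) − (-1.5)(10) = -10
R→S: (-1.5)(-3) − (-4)(-2.5) = -5.5
S→T: (-4)(-9.5) − (-5)(-3) = 23
T→P: (-5)(-6) − (8.5)(-9.5) = 110.75
Σ = 263.25
Area = |Σ|/2 = 131.625.

131.625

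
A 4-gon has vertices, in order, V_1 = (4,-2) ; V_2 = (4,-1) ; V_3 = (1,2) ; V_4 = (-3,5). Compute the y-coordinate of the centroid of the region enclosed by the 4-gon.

16/15

Apply the shoelace (surveyor's) formula. First the cross-terms c_i = x_i·y_{i+1} − x_{i+1}·y_i:
  4, 9, 11, -14  ⇒  2A = 10, A = 5.
Then Σ (y_i + y_{i+1})·c_i = 32, so ȳ = 32 / (6·5) = 16/15.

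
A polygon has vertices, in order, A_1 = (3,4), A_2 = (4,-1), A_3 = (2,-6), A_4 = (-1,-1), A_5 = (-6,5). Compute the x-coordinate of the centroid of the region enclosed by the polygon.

79/297

Apply the shoelace formula. First the cross-terms c_i = x_i·y_{i+1} − x_{i+1}·y_i:
  -19, -22, -8, -11, -39  ⇒  2A = -99, A = -49.5.
Then Σ (x_i + x_{i+1})·c_i = -79, so x̄ = -79 / (6·(-49.5)) = 79/297.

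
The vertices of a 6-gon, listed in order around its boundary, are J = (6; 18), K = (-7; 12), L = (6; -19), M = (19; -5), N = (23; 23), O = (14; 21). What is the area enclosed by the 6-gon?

Apply the shoelace (surveyor's) formula: 2A = Σ (x_i·y_{i+1} − x_{i+1}·y_i), indices taken mod 6.
Cross-terms: 198, 61, 331, 552, 161, 126  ⇒  Σ = 1429
Area = |Σ|/2 = 714.5.

714.5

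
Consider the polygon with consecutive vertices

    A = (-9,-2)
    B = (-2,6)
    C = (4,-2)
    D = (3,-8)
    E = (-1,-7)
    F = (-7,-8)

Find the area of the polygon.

116

Apply the shoelace formula: 2A = Σ (x_i·y_{i+1} − x_{i+1}·y_i), indices taken mod 6.
Cross-terms: -58, -20, -26, -29, -41, -58  ⇒  Σ = -232
Area = |Σ|/2 = 116.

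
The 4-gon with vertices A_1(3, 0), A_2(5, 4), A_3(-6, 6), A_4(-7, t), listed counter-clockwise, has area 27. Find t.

The doubled signed area Σ (x_i y_{i+1} − x_{i+1} y_i) is linear in t.
With t=0 it equals 108; the coefficient of t is -9 (from the two edges through A_4).
So -9·t + 108 = 2·27 = 54 ⇒ t = 6.

6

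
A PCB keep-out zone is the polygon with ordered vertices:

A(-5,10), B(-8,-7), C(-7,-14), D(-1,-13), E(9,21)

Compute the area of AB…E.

273

Σ = (115) + (63) + (77) + (96) + (195) = 546
Area = |Σ|/2 = 273.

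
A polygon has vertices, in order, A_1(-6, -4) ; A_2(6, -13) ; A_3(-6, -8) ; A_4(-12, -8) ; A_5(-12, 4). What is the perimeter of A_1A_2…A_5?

56

|A_1A_2| = √((12)² + (-9)²) = √225 = 15
|A_2A_3| = √((-12)² + (5)²) = √169 = 13
|A_3A_4| = √((-6)² + (0)²) = √36 = 6
|A_4A_5| = √((0)² + (12)²) = √144 = 12
|A_5A_1| = √((6)² + (-8)²) = √100 = 10
Perimeter = 15 + 13 + 6 + 12 + 10 = 56.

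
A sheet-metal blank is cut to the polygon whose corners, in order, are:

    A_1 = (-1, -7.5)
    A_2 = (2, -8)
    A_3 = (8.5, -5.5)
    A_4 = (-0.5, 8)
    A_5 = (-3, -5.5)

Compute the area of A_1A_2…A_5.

94.5

Apply Gauss's area formula: 2A = Σ (x_i·y_{i+1} − x_{i+1}·y_i), indices taken mod 5.
Σ = (23) + (57) + (65.25) + (26.75) + (17) = 189
Area = |Σ|/2 = 94.5.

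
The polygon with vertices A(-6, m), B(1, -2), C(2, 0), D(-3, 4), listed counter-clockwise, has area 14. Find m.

The doubled signed area Σ (x_i y_{i+1} − x_{i+1} y_i) is linear in m.
With m=0 it equals 48; the coefficient of m is -4 (from the two edges through A).
So -4·m + 48 = 2·14 = 28 ⇒ m = 5.

5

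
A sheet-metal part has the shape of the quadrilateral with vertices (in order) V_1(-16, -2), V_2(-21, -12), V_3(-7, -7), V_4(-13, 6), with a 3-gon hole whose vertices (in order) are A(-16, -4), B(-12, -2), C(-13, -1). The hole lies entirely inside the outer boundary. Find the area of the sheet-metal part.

98

Outer boundary:
Apply Gauss's area formula: 2A = Σ (x_i·y_{i+1} − x_{i+1}·y_i), indices taken mod 4.
V_1→V_2: (-16)(-12) − (-21)(-2) = 150
V_2→V_3: (-21)(-7) − (-7)(-12) = 63
V_3→V_4: (-7)(6) − (-13)(-7) = -133
V_4→V_1: (-13)(-2) − (-16)(6) = 122
Σ = 202
Area = |Σ|/2 = 101.
Hole:
Σ = (-16) + (-14) + (36) = 6
Area = |Σ|/2 = 3.
Net area = 101 − 3 = 98.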